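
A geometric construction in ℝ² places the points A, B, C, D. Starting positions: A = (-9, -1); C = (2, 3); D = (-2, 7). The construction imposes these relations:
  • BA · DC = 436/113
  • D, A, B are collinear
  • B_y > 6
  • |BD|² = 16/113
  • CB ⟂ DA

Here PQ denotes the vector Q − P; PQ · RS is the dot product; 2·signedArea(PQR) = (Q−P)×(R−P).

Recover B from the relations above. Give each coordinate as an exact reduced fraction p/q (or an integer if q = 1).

1. B_x = -254/113  [D, A, B are collinear ∩ CB ⟂ DA]
2. B_y = 759/113  [D, A, B are collinear ∩ CB ⟂ DA]
   → B = (-254/113, 759/113)

B = (-254/113, 759/113)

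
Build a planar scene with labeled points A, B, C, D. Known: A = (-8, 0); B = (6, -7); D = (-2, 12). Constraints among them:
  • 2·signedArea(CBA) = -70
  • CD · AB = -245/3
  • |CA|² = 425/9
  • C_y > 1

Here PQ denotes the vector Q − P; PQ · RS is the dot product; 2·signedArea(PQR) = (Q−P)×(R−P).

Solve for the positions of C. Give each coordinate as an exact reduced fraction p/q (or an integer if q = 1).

1. C_x = -4/3  [CD · AB = -245/3 ∩ 2·signedArea(CBA) = -70]
2. C_y = 5/3  [CD · AB = -245/3 ∩ 2·signedArea(CBA) = -70]
   → C = (-4/3, 5/3)

C = (-4/3, 5/3)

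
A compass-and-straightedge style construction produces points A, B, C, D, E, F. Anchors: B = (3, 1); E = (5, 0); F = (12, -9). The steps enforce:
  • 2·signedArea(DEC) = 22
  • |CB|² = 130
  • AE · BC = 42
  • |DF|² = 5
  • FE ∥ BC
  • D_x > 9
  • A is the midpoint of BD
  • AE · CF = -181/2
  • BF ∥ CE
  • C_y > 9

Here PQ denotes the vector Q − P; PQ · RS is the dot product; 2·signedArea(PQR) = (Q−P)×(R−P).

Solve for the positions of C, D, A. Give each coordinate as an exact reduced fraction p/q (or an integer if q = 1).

1. C_x = -4  [BF ∥ CE ∩ FE ∥ BC]
2. C_y = 10  [BF ∥ CE ∩ FE ∥ BC]
   → C = (-4, 10)
3. A_x = 13/2  [AE · CF = -181/2 ∩ AE · BC = 42]
4. A_y = -7/2  [AE · CF = -181/2 ∩ AE · BC = 42]
   → A = (13/2, -7/2)
5. D_x = 10  [2·signedArea(DEC) = 22 ∩ A is the midpoint of BD]
6. D_y = -8  [2·signedArea(DEC) = 22 ∩ A is the midpoint of BD]
   → D = (10, -8)

A = (13/2, -7/2)
C = (-4, 10)
D = (10, -8)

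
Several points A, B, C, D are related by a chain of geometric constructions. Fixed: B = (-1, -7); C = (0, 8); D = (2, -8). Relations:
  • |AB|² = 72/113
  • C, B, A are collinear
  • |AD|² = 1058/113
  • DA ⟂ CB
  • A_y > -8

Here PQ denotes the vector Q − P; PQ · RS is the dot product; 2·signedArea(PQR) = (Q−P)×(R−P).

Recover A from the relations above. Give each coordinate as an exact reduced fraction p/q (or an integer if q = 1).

1. A_x = -119/113  [C, B, A are collinear ∩ DA ⟂ CB]
2. A_y = -881/113  [C, B, A are collinear ∩ DA ⟂ CB]
   → A = (-119/113, -881/113)

A = (-119/113, -881/113)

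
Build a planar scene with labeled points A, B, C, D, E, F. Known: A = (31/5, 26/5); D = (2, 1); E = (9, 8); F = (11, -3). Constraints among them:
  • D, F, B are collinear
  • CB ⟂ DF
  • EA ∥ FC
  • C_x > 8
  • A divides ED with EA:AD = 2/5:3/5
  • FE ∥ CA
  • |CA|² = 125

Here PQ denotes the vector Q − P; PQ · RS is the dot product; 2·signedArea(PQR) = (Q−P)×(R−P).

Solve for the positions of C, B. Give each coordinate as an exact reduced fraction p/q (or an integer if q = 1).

B = (941/97, -235/97)
C = (41/5, -29/5)

1. C_x = 41/5  [FE ∥ CA ∩ EA ∥ FC]
2. C_y = -29/5  [FE ∥ CA ∩ EA ∥ FC]
   → C = (41/5, -29/5)
3. B_x = 941/97  [D, F, B are collinear ∩ CB ⟂ DF]
4. B_y = -235/97  [D, F, B are collinear ∩ CB ⟂ DF]
   → B = (941/97, -235/97)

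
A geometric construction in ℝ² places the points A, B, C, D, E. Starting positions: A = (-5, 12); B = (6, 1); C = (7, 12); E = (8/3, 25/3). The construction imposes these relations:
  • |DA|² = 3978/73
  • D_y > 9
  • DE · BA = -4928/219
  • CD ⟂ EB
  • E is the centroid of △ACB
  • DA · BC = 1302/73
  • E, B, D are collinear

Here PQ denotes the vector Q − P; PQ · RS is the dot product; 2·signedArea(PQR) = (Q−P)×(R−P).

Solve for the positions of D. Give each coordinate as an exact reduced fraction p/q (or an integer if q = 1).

D = (148/73, 711/73)

1. D_x = 148/73  [E, B, D are collinear ∩ CD ⟂ EB]
2. D_y = 711/73  [E, B, D are collinear ∩ CD ⟂ EB]
   → D = (148/73, 711/73)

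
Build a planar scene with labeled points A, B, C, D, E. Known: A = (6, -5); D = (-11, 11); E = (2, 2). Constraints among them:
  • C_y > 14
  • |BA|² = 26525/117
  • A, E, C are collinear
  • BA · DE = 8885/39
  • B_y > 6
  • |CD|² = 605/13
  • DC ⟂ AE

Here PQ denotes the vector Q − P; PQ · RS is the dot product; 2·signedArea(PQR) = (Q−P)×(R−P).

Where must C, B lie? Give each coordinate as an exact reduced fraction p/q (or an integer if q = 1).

B = (-131/39, 265/39)
C = (-66/13, 187/13)

1. C_x = -66/13  [A, E, C are collinear ∩ DC ⟂ AE]
2. C_y = 187/13  [A, E, C are collinear ∩ DC ⟂ AE]
   → C = (-66/13, 187/13)
3. B_x = -131/39  [line -13·x + 9·y + -4088/39 = 0 ∩ |BA|² = 26525/117]
4. B_y = 265/39  [line -13·x + 9·y + -4088/39 = 0 ∩ |BA|² = 26525/117]
   → B = (-131/39, 265/39)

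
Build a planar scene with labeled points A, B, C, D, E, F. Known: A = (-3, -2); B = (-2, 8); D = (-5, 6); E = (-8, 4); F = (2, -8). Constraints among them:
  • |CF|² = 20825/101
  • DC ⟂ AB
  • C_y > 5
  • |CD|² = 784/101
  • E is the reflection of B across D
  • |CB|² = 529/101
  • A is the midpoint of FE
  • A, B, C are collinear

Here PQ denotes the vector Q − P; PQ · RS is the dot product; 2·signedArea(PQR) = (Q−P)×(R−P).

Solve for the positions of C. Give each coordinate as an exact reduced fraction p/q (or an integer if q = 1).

C = (-225/101, 578/101)

1. C_x = -225/101  [A, B, C are collinear ∩ DC ⟂ AB]
2. C_y = 578/101  [A, B, C are collinear ∩ DC ⟂ AB]
   → C = (-225/101, 578/101)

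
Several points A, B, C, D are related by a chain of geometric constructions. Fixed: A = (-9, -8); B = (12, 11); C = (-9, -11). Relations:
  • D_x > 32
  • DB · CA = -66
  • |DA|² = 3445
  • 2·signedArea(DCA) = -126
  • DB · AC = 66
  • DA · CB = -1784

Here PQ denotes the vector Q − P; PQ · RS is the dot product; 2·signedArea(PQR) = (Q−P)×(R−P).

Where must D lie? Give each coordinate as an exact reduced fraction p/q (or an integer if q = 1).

1. D_x = 33  [2·signedArea(DCA) = -126 ∩ DB · CA = -66]
2. D_y = 33  [2·signedArea(DCA) = -126 ∩ DB · CA = -66]
   → D = (33, 33)

D = (33, 33)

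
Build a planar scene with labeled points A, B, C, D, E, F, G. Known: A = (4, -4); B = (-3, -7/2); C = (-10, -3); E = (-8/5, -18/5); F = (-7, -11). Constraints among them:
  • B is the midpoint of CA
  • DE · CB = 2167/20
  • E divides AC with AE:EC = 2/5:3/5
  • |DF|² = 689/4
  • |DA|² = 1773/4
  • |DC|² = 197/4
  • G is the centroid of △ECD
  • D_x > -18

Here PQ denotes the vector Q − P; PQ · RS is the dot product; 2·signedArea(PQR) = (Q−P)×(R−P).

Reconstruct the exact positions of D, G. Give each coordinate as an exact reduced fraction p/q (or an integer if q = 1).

D = (-17, -5/2)
G = (-143/15, -91/30)

1. D_x = -17  [line -7·x + 1/2·y + -471/4 = 0 ∩ |DA|² = 1773/4]
2. D_y = -5/2  [line -7·x + 1/2·y + -471/4 = 0 ∩ |DA|² = 1773/4]
   → D = (-17, -5/2)
3. G_x = -143/15  [G is the centroid of △ECD]
4. G_y = -91/30  [G is the centroid of △ECD]
   → G = (-143/15, -91/30)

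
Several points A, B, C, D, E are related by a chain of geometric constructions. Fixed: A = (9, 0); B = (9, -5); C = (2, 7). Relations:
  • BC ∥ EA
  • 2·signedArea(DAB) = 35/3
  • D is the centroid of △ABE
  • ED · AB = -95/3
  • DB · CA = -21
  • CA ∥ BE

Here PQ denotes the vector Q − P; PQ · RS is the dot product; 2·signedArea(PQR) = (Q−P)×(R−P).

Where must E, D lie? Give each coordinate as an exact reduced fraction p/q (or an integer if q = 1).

1. E_x = 16  [BC ∥ EA ∩ CA ∥ BE]
2. E_y = -12  [BC ∥ EA ∩ CA ∥ BE]
   → E = (16, -12)
3. D_x = 34/3  [D is the centroid of △ABE]
4. D_y = -17/3  [D is the centroid of △ABE]
   → D = (34/3, -17/3)

D = (34/3, -17/3)
E = (16, -12)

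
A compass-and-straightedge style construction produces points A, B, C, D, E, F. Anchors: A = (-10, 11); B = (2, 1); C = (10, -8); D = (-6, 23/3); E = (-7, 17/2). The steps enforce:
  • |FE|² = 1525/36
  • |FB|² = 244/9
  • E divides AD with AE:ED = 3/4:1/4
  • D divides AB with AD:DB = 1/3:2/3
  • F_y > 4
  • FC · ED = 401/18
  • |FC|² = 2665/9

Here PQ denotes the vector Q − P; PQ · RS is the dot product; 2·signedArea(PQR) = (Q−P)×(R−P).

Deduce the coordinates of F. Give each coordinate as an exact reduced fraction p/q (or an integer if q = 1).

1. F_x = -2  [line -1·x + 5/6·y + -101/18 = 0 ∩ |FE|² = 1525/36]
2. F_y = 13/3  [line -1·x + 5/6·y + -101/18 = 0 ∩ |FE|² = 1525/36]
   → F = (-2, 13/3)

F = (-2, 13/3)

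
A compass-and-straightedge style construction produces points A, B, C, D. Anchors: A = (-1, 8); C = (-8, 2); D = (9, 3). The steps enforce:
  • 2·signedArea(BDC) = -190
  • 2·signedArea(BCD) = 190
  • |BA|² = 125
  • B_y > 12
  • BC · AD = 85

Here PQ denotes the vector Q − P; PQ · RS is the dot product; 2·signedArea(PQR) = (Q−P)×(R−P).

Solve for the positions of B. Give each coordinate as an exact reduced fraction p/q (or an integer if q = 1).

1. B_x = -11  [2·signedArea(BDC) = -190 ∩ BC · AD = 85]
2. B_y = 13  [2·signedArea(BDC) = -190 ∩ BC · AD = 85]
   → B = (-11, 13)

B = (-11, 13)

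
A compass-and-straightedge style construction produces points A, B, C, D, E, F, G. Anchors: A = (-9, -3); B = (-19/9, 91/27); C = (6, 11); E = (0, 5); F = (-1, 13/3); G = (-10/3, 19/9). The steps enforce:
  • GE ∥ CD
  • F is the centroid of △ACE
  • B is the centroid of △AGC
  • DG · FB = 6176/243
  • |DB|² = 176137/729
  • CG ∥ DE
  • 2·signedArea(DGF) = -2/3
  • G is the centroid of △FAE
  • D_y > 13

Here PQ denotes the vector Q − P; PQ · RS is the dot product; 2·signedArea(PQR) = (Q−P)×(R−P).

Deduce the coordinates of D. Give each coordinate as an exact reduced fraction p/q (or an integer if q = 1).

D = (28/3, 125/9)

1. D_x = 28/3  [CG ∥ DE ∩ GE ∥ CD]
2. D_y = 125/9  [CG ∥ DE ∩ GE ∥ CD]
   → D = (28/3, 125/9)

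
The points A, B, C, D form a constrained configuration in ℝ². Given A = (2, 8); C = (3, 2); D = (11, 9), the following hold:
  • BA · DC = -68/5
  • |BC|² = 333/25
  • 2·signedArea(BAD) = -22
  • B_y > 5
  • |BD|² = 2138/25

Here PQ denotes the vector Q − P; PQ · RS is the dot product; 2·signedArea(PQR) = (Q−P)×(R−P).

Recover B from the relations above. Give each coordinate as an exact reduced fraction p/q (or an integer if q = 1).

1. B_x = 12/5  [BA · DC = -68/5 ∩ 2·signedArea(BAD) = -22]
2. B_y = 28/5  [BA · DC = -68/5 ∩ 2·signedArea(BAD) = -22]
   → B = (12/5, 28/5)

B = (12/5, 28/5)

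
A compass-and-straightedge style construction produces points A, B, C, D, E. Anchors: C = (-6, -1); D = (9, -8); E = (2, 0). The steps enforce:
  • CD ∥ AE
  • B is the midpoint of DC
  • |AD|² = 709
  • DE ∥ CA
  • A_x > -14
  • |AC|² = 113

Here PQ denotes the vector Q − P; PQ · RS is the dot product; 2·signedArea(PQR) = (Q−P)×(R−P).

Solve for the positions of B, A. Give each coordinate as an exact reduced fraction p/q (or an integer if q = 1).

A = (-13, 7)
B = (3/2, -9/2)

1. B_x = 3/2  [B is the midpoint of DC]
2. B_y = -9/2  [B is the midpoint of DC]
   → B = (3/2, -9/2)
3. A_x = -13  [CD ∥ AE ∩ DE ∥ CA]
4. A_y = 7  [CD ∥ AE ∩ DE ∥ CA]
   → A = (-13, 7)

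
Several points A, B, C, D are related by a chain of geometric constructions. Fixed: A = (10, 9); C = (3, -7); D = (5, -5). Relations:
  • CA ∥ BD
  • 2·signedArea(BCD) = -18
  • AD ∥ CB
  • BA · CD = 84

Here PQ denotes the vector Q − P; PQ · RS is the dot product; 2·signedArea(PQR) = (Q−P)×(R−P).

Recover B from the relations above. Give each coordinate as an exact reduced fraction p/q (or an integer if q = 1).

B = (-2, -21)

1. B_x = -2  [CA ∥ BD ∩ AD ∥ CB]
2. B_y = -21  [CA ∥ BD ∩ AD ∥ CB]
   → B = (-2, -21)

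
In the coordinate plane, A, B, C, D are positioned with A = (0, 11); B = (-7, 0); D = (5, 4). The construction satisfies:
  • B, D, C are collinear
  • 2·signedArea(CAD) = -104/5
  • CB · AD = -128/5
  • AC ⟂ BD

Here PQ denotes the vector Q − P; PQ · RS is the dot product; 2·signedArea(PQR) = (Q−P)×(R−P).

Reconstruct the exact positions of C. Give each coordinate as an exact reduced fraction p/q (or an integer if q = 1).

C = (13/5, 16/5)

1. C_x = 13/5  [B, D, C are collinear ∩ AC ⟂ BD]
2. C_y = 16/5  [B, D, C are collinear ∩ AC ⟂ BD]
   → C = (13/5, 16/5)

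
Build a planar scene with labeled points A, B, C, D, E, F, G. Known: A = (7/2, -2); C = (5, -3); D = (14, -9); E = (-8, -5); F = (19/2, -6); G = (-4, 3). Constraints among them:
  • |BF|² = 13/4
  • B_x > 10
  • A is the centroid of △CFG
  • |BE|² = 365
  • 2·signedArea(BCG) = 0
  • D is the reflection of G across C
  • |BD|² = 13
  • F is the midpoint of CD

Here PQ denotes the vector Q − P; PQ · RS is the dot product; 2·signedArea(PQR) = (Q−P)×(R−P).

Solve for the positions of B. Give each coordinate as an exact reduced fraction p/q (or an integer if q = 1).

B = (11, -7)

1. B_x = 11  [line -6·x + -9·y + 3 = 0 ∩ |BF|² = 13/4]
2. B_y = -7  [line -6·x + -9·y + 3 = 0 ∩ |BF|² = 13/4]
   → B = (11, -7)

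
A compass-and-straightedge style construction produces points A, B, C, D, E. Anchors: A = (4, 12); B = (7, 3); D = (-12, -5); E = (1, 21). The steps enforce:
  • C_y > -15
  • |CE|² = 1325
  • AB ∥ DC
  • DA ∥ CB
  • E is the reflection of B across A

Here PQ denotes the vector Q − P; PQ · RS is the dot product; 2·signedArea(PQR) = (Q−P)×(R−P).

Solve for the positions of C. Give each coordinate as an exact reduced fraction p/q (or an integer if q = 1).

C = (-9, -14)

1. C_x = -9  [DA ∥ CB ∩ AB ∥ DC]
2. C_y = -14  [DA ∥ CB ∩ AB ∥ DC]
   → C = (-9, -14)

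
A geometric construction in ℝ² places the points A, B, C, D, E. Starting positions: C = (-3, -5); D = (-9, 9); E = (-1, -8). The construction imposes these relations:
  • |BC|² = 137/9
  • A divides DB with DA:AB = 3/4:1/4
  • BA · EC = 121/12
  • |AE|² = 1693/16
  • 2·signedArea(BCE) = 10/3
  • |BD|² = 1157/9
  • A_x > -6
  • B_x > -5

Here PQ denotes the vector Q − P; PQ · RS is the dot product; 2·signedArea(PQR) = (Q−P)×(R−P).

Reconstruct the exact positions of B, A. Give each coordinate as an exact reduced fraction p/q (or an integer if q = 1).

1. B_x = -13/3  [line 3·x + 2·y + 47/3 = 0 ∩ |BD|² = 1157/9]
2. B_y = -4/3  [line 3·x + 2·y + 47/3 = 0 ∩ |BD|² = 1157/9]
   → B = (-13/3, -4/3)
3. A_x = -11/2  [A divides DB with DA:AB = 3/4:1/4]
4. A_y = 5/4  [A divides DB with DA:AB = 3/4:1/4]
   → A = (-11/2, 5/4)

A = (-11/2, 5/4)
B = (-13/3, -4/3)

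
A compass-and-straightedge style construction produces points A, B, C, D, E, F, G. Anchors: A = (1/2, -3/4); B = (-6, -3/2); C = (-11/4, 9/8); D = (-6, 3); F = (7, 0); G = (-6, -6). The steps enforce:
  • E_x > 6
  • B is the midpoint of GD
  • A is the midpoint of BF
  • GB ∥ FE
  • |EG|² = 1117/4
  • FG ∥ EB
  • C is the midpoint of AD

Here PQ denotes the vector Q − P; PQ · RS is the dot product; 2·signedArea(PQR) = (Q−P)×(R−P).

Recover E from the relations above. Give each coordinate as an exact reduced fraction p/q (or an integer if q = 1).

E = (7, 9/2)

1. E_x = 7  [FG ∥ EB ∩ GB ∥ FE]
2. E_y = 9/2  [FG ∥ EB ∩ GB ∥ FE]
   → E = (7, 9/2)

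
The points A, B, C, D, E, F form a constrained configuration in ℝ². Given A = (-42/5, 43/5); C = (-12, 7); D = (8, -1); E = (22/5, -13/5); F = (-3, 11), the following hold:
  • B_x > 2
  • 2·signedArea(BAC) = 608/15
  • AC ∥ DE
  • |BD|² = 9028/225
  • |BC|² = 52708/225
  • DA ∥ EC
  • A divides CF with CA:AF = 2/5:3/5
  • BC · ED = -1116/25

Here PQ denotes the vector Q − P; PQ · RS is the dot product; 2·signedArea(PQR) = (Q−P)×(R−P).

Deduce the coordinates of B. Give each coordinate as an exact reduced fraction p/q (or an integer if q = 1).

1. B_x = 38/15  [2·signedArea(BAC) = 608/15 ∩ BC · ED = -1116/25]
2. B_y = 11/5  [2·signedArea(BAC) = 608/15 ∩ BC · ED = -1116/25]
   → B = (38/15, 11/5)

B = (38/15, 11/5)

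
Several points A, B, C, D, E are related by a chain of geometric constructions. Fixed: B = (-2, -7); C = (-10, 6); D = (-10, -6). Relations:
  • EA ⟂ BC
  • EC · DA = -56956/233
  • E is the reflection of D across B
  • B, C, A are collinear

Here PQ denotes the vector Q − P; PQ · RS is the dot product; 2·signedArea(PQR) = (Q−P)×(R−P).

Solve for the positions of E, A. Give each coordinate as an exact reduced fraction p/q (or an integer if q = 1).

A = (150/233, -2632/233)
E = (6, -8)

1. E_x = 6  [E is the reflection of D across B]
2. E_y = -8  [E is the reflection of D across B]
   → E = (6, -8)
3. A_x = 150/233  [B, C, A are collinear ∩ EA ⟂ BC]
4. A_y = -2632/233  [B, C, A are collinear ∩ EA ⟂ BC]
   → A = (150/233, -2632/233)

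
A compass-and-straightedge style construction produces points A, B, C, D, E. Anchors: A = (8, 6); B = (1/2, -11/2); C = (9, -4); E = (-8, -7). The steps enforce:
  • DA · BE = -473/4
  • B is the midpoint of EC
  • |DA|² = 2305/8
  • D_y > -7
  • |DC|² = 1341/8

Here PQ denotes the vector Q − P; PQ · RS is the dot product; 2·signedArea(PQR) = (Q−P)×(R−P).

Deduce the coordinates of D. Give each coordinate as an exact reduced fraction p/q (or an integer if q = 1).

D = (-15/4, -25/4)

1. D_x = -15/4  [line 17/2·x + 3/2·y + 165/4 = 0 ∩ |DC|² = 1341/8]
2. D_y = -25/4  [line 17/2·x + 3/2·y + 165/4 = 0 ∩ |DC|² = 1341/8]
   → D = (-15/4, -25/4)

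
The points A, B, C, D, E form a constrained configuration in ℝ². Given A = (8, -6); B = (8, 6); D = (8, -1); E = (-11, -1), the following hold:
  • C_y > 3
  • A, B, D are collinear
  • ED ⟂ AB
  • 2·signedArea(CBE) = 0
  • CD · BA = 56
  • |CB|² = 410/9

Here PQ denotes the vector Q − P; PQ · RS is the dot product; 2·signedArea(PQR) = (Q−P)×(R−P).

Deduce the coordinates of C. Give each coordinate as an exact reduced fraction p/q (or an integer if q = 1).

C = (5/3, 11/3)

1. C_x = 5/3  [2·signedArea(CBE) = 0 ∩ CD · BA = 56]
2. C_y = 11/3  [2·signedArea(CBE) = 0 ∩ CD · BA = 56]
   → C = (5/3, 11/3)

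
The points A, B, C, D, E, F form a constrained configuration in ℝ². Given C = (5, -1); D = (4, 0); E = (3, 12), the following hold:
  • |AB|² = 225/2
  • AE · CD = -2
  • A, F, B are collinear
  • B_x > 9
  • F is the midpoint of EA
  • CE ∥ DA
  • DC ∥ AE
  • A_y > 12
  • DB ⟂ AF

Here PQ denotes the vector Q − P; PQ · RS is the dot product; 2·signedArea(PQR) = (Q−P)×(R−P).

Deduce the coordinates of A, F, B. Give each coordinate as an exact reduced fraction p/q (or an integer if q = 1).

A = (2, 13)
B = (19/2, 11/2)
F = (5/2, 25/2)

1. A_x = 2  [DC ∥ AE ∩ CE ∥ DA]
2. A_y = 13  [DC ∥ AE ∩ CE ∥ DA]
   → A = (2, 13)
3. F_x = 5/2  [F is the midpoint of EA]
4. F_y = 25/2  [F is the midpoint of EA]
   → F = (5/2, 25/2)
5. B_x = 19/2  [A, F, B are collinear ∩ DB ⟂ AF]
6. B_y = 11/2  [A, F, B are collinear ∩ DB ⟂ AF]
   → B = (19/2, 11/2)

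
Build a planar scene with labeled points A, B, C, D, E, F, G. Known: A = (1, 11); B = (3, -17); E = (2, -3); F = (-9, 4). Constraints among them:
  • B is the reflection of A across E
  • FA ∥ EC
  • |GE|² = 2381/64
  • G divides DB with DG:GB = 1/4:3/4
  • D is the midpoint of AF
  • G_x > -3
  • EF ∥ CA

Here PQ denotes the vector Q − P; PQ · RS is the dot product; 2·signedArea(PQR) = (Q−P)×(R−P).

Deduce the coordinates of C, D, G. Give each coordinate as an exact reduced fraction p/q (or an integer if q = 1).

1. C_x = 12  [EF ∥ CA ∩ FA ∥ EC]
2. C_y = 4  [EF ∥ CA ∩ FA ∥ EC]
   → C = (12, 4)
3. D_x = -4  [D is the midpoint of AF]
4. D_y = 15/2  [D is the midpoint of AF]
   → D = (-4, 15/2)
5. G_x = -9/4  [G divides DB with DG:GB = 1/4:3/4]
6. G_y = 11/8  [G divides DB with DG:GB = 1/4:3/4]
   → G = (-9/4, 11/8)

C = (12, 4)
D = (-4, 15/2)
G = (-9/4, 11/8)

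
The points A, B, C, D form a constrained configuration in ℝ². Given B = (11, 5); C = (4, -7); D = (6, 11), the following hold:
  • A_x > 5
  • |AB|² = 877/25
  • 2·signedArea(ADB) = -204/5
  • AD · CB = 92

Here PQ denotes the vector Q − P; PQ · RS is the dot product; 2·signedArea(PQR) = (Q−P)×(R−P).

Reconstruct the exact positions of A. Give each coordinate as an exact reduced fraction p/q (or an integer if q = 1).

A = (26/5, 19/5)

1. A_x = 26/5  [2·signedArea(ADB) = -204/5 ∩ AD · CB = 92]
2. A_y = 19/5  [2·signedArea(ADB) = -204/5 ∩ AD · CB = 92]
   → A = (26/5, 19/5)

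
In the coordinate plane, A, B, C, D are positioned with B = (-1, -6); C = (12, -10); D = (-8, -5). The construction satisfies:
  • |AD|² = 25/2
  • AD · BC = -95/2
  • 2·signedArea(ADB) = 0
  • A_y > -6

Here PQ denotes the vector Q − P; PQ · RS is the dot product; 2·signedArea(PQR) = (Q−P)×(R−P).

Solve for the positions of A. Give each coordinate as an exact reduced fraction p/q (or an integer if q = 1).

1. A_x = -9/2  [2·signedArea(ADB) = 0 ∩ AD · BC = -95/2]
2. A_y = -11/2  [2·signedArea(ADB) = 0 ∩ AD · BC = -95/2]
   → A = (-9/2, -11/2)

A = (-9/2, -11/2)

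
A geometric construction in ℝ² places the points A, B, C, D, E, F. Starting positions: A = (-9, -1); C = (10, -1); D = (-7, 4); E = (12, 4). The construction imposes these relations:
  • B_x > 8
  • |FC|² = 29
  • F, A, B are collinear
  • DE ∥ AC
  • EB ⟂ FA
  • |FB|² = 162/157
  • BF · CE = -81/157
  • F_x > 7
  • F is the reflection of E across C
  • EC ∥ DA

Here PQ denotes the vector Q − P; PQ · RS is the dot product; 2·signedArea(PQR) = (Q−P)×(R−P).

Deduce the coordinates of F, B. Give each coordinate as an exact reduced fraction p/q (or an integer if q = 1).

1. F_x = 8  [F is the reflection of E across C]
2. F_y = -6  [F is the reflection of E across C]
   → F = (8, -6)
3. B_x = 1409/157  [F, A, B are collinear ∩ EB ⟂ FA]
4. B_y = -987/157  [F, A, B are collinear ∩ EB ⟂ FA]
   → B = (1409/157, -987/157)

B = (1409/157, -987/157)
F = (8, -6)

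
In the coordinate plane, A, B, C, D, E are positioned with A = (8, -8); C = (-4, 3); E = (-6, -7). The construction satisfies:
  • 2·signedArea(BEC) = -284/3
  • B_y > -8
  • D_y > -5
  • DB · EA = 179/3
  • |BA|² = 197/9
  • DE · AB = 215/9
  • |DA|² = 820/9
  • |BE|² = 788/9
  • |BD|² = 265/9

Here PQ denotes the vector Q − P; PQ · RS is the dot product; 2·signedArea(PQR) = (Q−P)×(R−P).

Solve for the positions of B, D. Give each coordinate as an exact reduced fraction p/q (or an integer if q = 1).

B = (10/3, -23/3)
D = (-2/3, -4)

1. B_x = 10/3  [line -10·x + 2·y + 146/3 = 0 ∩ |BE|² = 788/9]
2. B_y = -23/3  [line -10·x + 2·y + 146/3 = 0 ∩ |BE|² = 788/9]
   → B = (10/3, -23/3)
3. D_x = -2/3  [line -14·x + 1·y + -16/3 = 0 ∩ |BD|² = 265/9]
4. D_y = -4  [line -14·x + 1·y + -16/3 = 0 ∩ |BD|² = 265/9]
   → D = (-2/3, -4)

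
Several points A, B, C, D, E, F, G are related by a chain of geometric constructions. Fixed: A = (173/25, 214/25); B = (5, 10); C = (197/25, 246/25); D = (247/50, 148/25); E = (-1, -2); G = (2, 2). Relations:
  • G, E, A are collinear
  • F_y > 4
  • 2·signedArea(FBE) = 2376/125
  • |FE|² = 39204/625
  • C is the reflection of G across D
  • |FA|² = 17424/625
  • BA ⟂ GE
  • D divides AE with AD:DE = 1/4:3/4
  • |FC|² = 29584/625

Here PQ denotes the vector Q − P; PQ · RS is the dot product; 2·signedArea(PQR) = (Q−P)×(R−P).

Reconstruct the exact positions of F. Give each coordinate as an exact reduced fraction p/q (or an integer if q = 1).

1. F_x = 469/125  [line 12·x + -6·y + -2376/125 = 0 ∩ |FE|² = 39204/625]
2. F_y = 542/125  [line 12·x + -6·y + -2376/125 = 0 ∩ |FE|² = 39204/625]
   → F = (469/125, 542/125)

F = (469/125, 542/125)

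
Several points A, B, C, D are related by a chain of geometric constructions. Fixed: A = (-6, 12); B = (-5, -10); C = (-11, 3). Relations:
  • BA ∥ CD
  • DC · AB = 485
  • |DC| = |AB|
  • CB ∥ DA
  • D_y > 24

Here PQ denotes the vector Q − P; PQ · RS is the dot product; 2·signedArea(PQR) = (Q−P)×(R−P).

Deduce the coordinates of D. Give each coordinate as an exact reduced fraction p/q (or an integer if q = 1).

1. D_x = -12  [CB ∥ DA ∩ BA ∥ CD]
2. D_y = 25  [CB ∥ DA ∩ BA ∥ CD]
   → D = (-12, 25)

D = (-12, 25)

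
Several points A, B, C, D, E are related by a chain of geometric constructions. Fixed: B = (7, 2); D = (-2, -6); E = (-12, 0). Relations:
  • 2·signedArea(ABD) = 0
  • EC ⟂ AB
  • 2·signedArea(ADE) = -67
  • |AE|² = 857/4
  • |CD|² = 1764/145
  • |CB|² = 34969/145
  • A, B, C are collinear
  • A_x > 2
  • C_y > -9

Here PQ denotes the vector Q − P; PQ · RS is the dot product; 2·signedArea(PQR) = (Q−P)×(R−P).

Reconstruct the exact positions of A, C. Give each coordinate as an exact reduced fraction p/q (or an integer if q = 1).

1. A_x = 5/2  [2·signedArea(ABD) = 0 ∩ 2·signedArea(ADE) = -67]
2. A_y = -2  [2·signedArea(ABD) = 0 ∩ 2·signedArea(ADE) = -67]
   → A = (5/2, -2)
3. C_x = -668/145  [A, B, C are collinear ∩ EC ⟂ AB]
4. C_y = -1206/145  [A, B, C are collinear ∩ EC ⟂ AB]
   → C = (-668/145, -1206/145)

A = (5/2, -2)
C = (-668/145, -1206/145)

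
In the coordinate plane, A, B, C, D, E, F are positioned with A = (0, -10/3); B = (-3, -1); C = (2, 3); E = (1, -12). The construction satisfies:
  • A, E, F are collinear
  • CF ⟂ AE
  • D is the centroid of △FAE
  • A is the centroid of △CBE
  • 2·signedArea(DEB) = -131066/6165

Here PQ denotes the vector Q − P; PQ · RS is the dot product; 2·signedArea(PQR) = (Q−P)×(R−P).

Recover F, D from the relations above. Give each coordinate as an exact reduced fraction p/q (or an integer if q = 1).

1. F_x = -476/685  [A, E, F are collinear ∩ CF ⟂ AE]
2. F_y = 1842/685  [A, E, F are collinear ∩ CF ⟂ AE]
   → F = (-476/685, 1842/685)
3. D_x = 209/2055  [D is the centroid of △FAE]
4. D_y = -25984/6165  [D is the centroid of △FAE]
   → D = (209/2055, -25984/6165)

D = (209/2055, -25984/6165)
F = (-476/685, 1842/685)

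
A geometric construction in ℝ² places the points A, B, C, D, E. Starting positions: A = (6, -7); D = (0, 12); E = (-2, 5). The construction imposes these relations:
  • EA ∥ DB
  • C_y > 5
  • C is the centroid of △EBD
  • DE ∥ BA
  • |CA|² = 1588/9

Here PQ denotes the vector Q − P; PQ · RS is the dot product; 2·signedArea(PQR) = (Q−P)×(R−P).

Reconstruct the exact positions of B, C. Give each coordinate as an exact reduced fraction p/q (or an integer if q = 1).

B = (8, 0)
C = (2, 17/3)

1. B_x = 8  [DE ∥ BA ∩ EA ∥ DB]
2. B_y = 0  [DE ∥ BA ∩ EA ∥ DB]
   → B = (8, 0)
3. C_x = 2  [C is the centroid of △EBD]
4. C_y = 17/3  [C is the centroid of △EBD]
   → C = (2, 17/3)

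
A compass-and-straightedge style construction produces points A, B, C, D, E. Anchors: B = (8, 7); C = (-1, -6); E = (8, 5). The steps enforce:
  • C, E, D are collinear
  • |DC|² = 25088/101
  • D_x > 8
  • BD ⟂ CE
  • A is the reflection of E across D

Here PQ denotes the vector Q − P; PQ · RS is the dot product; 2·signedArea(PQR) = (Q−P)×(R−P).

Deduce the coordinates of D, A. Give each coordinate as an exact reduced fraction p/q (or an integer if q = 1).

1. D_x = 907/101  [C, E, D are collinear ∩ BD ⟂ CE]
2. D_y = 626/101  [C, E, D are collinear ∩ BD ⟂ CE]
   → D = (907/101, 626/101)
3. A_x = 1006/101  [A is the reflection of E across D]
4. A_y = 747/101  [A is the reflection of E across D]
   → A = (1006/101, 747/101)

A = (1006/101, 747/101)
D = (907/101, 626/101)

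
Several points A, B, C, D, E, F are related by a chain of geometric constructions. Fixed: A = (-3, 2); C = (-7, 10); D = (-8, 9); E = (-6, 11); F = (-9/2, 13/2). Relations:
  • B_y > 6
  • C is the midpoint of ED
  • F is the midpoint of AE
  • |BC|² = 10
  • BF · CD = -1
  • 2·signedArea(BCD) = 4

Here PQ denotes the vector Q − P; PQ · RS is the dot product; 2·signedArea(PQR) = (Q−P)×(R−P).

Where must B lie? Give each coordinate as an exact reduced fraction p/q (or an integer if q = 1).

B = (-6, 7)

1. B_x = -6  [2·signedArea(BCD) = 4 ∩ BF · CD = -1]
2. B_y = 7  [2·signedArea(BCD) = 4 ∩ BF · CD = -1]
   → B = (-6, 7)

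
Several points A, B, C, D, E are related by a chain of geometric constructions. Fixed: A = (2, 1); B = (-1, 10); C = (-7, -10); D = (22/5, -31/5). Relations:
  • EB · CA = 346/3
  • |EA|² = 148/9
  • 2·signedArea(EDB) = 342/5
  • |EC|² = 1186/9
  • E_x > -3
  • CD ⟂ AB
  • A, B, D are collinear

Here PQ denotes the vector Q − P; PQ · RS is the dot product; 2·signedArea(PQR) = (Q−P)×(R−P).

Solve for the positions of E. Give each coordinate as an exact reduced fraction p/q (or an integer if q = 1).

1. E_x = -2  [2·signedArea(EDB) = 342/5 ∩ EB · CA = 346/3]
2. E_y = 1/3  [2·signedArea(EDB) = 342/5 ∩ EB · CA = 346/3]
   → E = (-2, 1/3)

E = (-2, 1/3)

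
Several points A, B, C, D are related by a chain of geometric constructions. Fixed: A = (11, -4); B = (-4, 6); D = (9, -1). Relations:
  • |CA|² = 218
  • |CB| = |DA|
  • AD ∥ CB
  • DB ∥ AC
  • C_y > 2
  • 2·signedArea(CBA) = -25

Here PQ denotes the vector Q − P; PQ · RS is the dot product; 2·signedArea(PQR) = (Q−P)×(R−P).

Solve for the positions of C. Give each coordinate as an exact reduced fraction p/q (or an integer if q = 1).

C = (-2, 3)

1. C_x = -2  [AD ∥ CB ∩ DB ∥ AC]
2. C_y = 3  [AD ∥ CB ∩ DB ∥ AC]
   → C = (-2, 3)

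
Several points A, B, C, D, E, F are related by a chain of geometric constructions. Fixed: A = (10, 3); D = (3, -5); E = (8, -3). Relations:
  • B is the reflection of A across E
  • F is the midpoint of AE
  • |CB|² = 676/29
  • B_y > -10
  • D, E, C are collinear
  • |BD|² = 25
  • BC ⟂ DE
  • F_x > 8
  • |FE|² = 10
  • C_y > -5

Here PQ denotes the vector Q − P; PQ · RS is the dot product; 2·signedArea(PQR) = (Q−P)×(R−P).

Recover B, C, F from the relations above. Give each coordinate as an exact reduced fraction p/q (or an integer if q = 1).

B = (6, -9)
C = (122/29, -131/29)
F = (9, 0)

1. B_x = 6  [B is the reflection of A across E]
2. B_y = -9  [B is the reflection of A across E]
   → B = (6, -9)
3. C_x = 122/29  [D, E, C are collinear ∩ BC ⟂ DE]
4. C_y = -131/29  [D, E, C are collinear ∩ BC ⟂ DE]
   → C = (122/29, -131/29)
5. F_x = 9  [F is the midpoint of AE]
6. F_y = 0  [F is the midpoint of AE]
   → F = (9, 0)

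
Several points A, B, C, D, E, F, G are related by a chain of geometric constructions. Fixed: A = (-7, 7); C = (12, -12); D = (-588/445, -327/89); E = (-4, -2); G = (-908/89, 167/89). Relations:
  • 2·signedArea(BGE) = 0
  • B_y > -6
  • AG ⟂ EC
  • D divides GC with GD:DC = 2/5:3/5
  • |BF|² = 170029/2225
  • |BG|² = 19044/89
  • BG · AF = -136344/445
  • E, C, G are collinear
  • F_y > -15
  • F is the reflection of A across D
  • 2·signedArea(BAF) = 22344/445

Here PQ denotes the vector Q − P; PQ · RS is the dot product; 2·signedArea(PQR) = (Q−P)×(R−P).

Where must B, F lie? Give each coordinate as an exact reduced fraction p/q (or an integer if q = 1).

B = (196/89, -523/89)
F = (1939/445, -1277/89)

1. F_x = 1939/445  [F is the reflection of A across D]
2. F_y = -1277/89  [F is the reflection of A across D]
   → F = (1939/445, -1277/89)
3. B_x = 196/89  [2·signedArea(BGE) = 0 ∩ BG · AF = -136344/445]
4. B_y = -523/89  [2·signedArea(BGE) = 0 ∩ BG · AF = -136344/445]
   → B = (196/89, -523/89)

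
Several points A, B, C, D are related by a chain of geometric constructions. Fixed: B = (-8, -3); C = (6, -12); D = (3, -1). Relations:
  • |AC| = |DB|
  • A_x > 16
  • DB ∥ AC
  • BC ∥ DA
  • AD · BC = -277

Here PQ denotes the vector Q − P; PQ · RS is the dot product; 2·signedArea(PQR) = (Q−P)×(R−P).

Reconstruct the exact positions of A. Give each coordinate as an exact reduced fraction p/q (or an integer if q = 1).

1. A_x = 17  [DB ∥ AC ∩ BC ∥ DA]
2. A_y = -10  [DB ∥ AC ∩ BC ∥ DA]
   → A = (17, -10)

A = (17, -10)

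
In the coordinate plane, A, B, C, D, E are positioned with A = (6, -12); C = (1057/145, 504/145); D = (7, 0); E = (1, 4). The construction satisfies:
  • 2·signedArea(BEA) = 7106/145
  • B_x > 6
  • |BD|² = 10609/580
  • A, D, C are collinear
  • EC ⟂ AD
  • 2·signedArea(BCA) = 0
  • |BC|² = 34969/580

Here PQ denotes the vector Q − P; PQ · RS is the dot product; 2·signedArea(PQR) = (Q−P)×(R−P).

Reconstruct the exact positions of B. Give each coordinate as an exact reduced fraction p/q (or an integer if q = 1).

B = (1927/290, -618/145)

1. B_x = 1927/290  [2·signedArea(BCA) = 0 ∩ 2·signedArea(BEA) = 7106/145]
2. B_y = -618/145  [2·signedArea(BCA) = 0 ∩ 2·signedArea(BEA) = 7106/145]
   → B = (1927/290, -618/145)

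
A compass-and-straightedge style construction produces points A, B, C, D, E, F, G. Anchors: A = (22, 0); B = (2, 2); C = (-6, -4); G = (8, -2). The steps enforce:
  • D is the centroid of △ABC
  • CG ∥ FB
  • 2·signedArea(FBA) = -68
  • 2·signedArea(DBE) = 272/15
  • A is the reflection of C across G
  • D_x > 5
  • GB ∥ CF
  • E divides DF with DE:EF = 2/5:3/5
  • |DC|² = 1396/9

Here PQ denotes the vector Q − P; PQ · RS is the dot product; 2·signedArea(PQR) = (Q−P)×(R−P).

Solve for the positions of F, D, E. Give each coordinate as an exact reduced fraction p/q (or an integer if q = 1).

1. F_x = -12  [CG ∥ FB ∩ GB ∥ CF]
2. F_y = 0  [CG ∥ FB ∩ GB ∥ CF]
   → F = (-12, 0)
3. D_x = 6  [D is the centroid of △ABC]
4. D_y = -2/3  [D is the centroid of △ABC]
   → D = (6, -2/3)
5. E_x = -6/5  [E divides DF with DE:EF = 2/5:3/5]
6. E_y = -2/5  [E divides DF with DE:EF = 2/5:3/5]
   → E = (-6/5, -2/5)

D = (6, -2/3)
E = (-6/5, -2/5)
F = (-12, 0)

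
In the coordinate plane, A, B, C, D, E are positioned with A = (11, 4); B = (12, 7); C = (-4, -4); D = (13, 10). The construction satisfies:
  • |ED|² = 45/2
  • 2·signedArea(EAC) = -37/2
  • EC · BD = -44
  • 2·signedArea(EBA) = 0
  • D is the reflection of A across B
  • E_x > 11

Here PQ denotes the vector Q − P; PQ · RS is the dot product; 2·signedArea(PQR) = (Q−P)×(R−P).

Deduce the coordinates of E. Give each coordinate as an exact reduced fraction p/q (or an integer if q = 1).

E = (23/2, 11/2)

1. E_x = 23/2  [2·signedArea(EBA) = 0 ∩ EC · BD = -44]
2. E_y = 11/2  [2·signedArea(EBA) = 0 ∩ EC · BD = -44]
   → E = (23/2, 11/2)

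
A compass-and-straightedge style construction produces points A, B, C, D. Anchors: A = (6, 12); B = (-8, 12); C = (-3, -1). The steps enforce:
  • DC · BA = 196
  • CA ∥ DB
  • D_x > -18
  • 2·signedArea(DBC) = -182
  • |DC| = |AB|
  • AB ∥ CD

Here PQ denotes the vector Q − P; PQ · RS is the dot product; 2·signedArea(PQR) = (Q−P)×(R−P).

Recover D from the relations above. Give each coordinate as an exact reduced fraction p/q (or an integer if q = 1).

1. D_x = -17  [CA ∥ DB ∩ AB ∥ CD]
2. D_y = -1  [CA ∥ DB ∩ AB ∥ CD]
   → D = (-17, -1)

D = (-17, -1)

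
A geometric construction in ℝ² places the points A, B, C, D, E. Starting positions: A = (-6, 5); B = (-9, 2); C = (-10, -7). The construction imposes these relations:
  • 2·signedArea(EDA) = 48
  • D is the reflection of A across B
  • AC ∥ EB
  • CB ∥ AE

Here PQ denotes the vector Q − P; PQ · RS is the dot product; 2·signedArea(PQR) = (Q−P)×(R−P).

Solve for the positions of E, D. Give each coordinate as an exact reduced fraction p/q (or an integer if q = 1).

1. E_x = -5  [AC ∥ EB ∩ CB ∥ AE]
2. E_y = 14  [AC ∥ EB ∩ CB ∥ AE]
   → E = (-5, 14)
3. D_x = -12  [D is the reflection of A across B]
4. D_y = -1  [D is the reflection of A across B]
   → D = (-12, -1)

D = (-12, -1)
E = (-5, 14)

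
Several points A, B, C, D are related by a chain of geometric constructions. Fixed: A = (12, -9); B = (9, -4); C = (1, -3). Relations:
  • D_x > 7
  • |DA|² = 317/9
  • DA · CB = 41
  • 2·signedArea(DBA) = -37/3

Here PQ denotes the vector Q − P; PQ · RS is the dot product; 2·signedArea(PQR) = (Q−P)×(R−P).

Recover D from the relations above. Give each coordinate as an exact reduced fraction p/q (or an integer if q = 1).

1. D_x = 22/3  [2·signedArea(DBA) = -37/3 ∩ DA · CB = 41]
2. D_y = -16/3  [2·signedArea(DBA) = -37/3 ∩ DA · CB = 41]
   → D = (22/3, -16/3)

D = (22/3, -16/3)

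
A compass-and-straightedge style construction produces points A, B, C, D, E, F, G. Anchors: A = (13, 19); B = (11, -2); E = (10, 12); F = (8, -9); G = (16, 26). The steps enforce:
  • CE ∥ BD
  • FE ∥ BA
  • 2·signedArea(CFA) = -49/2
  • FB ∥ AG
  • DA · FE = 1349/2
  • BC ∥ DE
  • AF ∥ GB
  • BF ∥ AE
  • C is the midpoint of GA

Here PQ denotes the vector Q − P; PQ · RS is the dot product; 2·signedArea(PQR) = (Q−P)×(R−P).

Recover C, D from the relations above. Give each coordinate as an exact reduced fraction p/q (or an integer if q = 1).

C = (29/2, 45/2)
D = (13/2, -25/2)

1. C_x = 29/2  [C is the midpoint of GA]
2. C_y = 45/2  [C is the midpoint of GA]
   → C = (29/2, 45/2)
3. D_x = 13/2  [BC ∥ DE ∩ CE ∥ BD]
4. D_y = -25/2  [BC ∥ DE ∩ CE ∥ BD]
   → D = (13/2, -25/2)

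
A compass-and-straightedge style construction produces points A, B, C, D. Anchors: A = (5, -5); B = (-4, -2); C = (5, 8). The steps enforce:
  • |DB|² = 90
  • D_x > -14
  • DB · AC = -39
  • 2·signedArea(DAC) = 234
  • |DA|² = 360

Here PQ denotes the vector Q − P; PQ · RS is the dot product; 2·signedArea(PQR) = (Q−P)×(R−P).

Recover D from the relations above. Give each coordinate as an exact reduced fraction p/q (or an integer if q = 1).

D = (-13, 1)

1. D_x = -13  [2·signedArea(DAC) = 234 ∩ DB · AC = -39]
2. D_y = 1  [2·signedArea(DAC) = 234 ∩ DB · AC = -39]
   → D = (-13, 1)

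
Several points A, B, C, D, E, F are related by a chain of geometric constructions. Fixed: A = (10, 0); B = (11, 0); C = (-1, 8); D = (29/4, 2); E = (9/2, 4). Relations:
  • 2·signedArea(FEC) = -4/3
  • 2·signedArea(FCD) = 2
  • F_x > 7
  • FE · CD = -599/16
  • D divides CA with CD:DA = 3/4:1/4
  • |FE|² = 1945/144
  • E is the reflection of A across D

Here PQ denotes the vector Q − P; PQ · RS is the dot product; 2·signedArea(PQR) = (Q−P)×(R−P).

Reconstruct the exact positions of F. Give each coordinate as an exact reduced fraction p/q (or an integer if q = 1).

1. F_x = 91/12  [2·signedArea(FCD) = 2 ∩ FE · CD = -599/16]
2. F_y = 2  [2·signedArea(FCD) = 2 ∩ FE · CD = -599/16]
   → F = (91/12, 2)

F = (91/12, 2)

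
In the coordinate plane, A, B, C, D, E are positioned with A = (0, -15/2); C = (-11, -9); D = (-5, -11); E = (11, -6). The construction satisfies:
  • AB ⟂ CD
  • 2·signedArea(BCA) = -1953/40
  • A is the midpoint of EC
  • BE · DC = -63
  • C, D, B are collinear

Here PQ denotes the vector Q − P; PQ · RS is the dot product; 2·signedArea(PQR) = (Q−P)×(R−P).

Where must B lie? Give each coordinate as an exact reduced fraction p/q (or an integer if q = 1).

1. B_x = -31/20  [C, D, B are collinear ∩ AB ⟂ CD]
2. B_y = -243/20  [C, D, B are collinear ∩ AB ⟂ CD]
   → B = (-31/20, -243/20)

B = (-31/20, -243/20)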